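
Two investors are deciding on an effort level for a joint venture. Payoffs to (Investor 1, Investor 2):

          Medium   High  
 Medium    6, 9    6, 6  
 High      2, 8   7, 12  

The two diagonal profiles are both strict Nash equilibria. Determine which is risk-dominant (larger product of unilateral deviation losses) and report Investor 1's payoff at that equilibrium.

6

At both Medium: Investor 1 loses 6 − 2 = 4 by deviating; Investor 2 loses 9 − 6 = 3. Product = 4·3 = 12.
At both High: Investor 1 loses 7 − 6 = 1 by deviating; Investor 2 loses 12 − 8 = 4. Product = 1·4 = 4.
12 > 4, so both Medium is risk-dominant. Investor 1's payoff there is 6.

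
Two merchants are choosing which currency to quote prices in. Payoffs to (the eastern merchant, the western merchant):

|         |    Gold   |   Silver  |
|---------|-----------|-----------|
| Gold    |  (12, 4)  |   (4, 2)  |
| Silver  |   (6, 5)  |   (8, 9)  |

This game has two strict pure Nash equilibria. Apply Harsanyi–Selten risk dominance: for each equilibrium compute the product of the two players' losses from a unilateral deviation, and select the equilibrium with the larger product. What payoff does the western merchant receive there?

9

At both Gold: the eastern merchant loses 12 − 6 = 6 by deviating; the western merchant loses 4 − 2 = 2. Product = 6·2 = 12.
At both Silver: the eastern merchant loses 8 − 4 = 4 by deviating; the western merchant loses 9 − 5 = 4. Product = 4·4 = 16.
16 > 12, so both Silver is risk-dominant. The western merchant's payoff there is 9.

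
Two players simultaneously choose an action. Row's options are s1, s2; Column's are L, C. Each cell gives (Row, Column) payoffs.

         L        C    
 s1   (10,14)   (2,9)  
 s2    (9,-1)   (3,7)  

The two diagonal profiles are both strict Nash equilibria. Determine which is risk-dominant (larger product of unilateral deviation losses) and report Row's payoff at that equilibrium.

At (s1, L): Row loses 10 − 9 = 1 by deviating; Column loses 14 − 9 = 5. Product = 1·5 = 5.
At (s2, C): Row loses 3 − 2 = 1 by deviating; Column loses 7 − (-1) = 8. Product = 1·8 = 8.
8 > 5, so (s2, C) is risk-dominant. Row's payoff there is 3.

3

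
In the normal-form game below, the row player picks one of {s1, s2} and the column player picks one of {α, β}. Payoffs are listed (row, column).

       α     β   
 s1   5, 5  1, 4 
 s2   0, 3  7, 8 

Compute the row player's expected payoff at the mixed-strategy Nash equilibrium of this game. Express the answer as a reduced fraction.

35/11

The column player mixes with probability q on α, chosen so the row player is indifferent: 5q + 1(1−q) = 0q + 7(1−q) gives q = 6/11.
The row player's expected payoff (from either row, since indifferent) is 5·6/11 + 1·5/11 = 35/11.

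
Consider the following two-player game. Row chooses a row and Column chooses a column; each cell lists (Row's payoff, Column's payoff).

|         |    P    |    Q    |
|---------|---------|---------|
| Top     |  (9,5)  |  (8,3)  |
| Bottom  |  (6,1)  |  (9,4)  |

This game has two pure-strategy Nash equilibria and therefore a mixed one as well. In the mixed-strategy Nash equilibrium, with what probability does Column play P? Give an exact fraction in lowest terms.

1/4

Column's mix q on P must make Row indifferent between Top and Bottom.
Row's payoff from Top: 9q + 8(1−q). From Bottom: 6q + 9(1−q).
Set equal: 3q = 1(1−q) → q = 1/4.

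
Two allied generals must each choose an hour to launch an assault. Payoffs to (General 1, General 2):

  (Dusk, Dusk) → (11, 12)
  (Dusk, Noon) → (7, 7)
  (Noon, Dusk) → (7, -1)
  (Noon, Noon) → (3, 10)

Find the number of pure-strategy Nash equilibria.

Both Dusk: General 1 gets 11 (best alternative 7); General 2 gets 12 (best alternative 7). Neither deviates — NE.
Both Noon is not a NE: General 1 would switch to Dusk (7 > 3).
No other cell survives both best-response checks, so there is 1 pure NE.

1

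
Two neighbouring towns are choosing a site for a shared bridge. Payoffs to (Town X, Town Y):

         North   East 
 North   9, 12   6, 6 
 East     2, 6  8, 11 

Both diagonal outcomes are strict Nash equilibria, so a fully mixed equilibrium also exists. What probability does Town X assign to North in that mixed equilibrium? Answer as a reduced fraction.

Town X's mix p on North must make Town Y indifferent between North and East.
Town Y's payoff from North: 12p + 6(1−p). From East: 6p + 11(1−p).
Set equal: 6p = 5(1−p) → p = 5/11.

5/11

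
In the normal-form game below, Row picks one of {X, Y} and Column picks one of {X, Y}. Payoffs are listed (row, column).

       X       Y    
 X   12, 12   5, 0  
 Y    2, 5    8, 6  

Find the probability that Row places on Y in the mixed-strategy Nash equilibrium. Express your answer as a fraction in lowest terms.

Row's mix p on X must make Column indifferent between X and Y.
Column's payoff from X: 12p + 5(1−p). From Y: 0p + 6(1−p).
Set equal: 12p = 1(1−p) → p = 1/13.
Probability on Y is 1 − 1/13 = 12/13.

12/13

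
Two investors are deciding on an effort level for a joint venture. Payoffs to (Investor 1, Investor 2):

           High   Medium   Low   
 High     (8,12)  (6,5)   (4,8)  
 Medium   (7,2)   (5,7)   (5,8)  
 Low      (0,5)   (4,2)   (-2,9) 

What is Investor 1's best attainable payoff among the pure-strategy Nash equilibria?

Both High is a pure NE (Investor 1: 8 ≥ 7; Investor 2: 12 ≥ 8). Investor 1 gets 8.
(Medium, Low) is a pure NE (Investor 1: 5 ≥ 4; Investor 2: 8 ≥ 7). Investor 1 gets 5.
Every other cell has a profitable deviation for at least one player. Highest of {8, 5} is 8.

8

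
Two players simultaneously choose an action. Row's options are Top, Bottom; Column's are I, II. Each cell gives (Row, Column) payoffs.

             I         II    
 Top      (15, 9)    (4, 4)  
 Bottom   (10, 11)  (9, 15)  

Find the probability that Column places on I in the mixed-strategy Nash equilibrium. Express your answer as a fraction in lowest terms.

1/2

Column's mix q on I must make Row indifferent between Top and Bottom.
Row's payoff from Top: 15q + 4(1−q). From Bottom: 10q + 9(1−q).
Set equal: 5q = 5(1−q) → q = 5/10 = 1/2.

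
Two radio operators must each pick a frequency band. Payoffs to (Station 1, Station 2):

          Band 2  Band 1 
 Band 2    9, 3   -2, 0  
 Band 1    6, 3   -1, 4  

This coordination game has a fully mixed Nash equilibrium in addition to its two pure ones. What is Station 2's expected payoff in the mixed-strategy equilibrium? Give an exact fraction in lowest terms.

Station 1 mixes with probability p on Band 2, chosen so Station 2 is indifferent: 3p + 3(1−p) = 0p + 4(1−p) gives p = 1/4.
Station 2's expected payoff is 3·1/4 + 3·3/4 = 3.

3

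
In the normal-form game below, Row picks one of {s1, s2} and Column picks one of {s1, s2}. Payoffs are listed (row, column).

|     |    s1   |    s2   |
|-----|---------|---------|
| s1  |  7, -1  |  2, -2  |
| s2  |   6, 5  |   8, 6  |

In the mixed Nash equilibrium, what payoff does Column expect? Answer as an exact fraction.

2

Row mixes with probability p on s1, chosen so Column is indifferent: (-1)p + 5(1−p) = (-2)p + 6(1−p) gives p = 1/2.
Column's expected payoff is (-1)·1/2 + 5·1/2 = 2.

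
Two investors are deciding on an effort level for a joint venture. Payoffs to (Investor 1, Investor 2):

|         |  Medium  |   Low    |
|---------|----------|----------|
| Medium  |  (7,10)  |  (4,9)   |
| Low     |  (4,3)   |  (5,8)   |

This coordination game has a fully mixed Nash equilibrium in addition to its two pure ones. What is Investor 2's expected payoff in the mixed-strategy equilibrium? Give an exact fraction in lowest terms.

Investor 1 mixes with probability p on Medium, chosen so Investor 2 is indifferent: 10p + 3(1−p) = 9p + 8(1−p) gives p = 5/6.
Investor 2's expected payoff is 10·5/6 + 3·1/6 = 53/6.

53/6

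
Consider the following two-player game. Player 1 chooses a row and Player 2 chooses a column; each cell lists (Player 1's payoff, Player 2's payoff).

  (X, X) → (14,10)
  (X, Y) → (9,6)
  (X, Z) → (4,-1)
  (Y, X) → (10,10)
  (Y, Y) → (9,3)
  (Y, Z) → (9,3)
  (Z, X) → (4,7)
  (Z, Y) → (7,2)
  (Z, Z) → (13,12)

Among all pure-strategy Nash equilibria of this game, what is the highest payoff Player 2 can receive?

12

Both X is a pure NE (Player 1: 14 ≥ 10; Player 2: 10 ≥ 6). Player 2 gets 10.
Both Z is a pure NE (Player 1: 13 ≥ 9; Player 2: 12 ≥ 7). Player 2 gets 12.
Every other cell has a profitable deviation for at least one player. Highest of {10, 12} is 12.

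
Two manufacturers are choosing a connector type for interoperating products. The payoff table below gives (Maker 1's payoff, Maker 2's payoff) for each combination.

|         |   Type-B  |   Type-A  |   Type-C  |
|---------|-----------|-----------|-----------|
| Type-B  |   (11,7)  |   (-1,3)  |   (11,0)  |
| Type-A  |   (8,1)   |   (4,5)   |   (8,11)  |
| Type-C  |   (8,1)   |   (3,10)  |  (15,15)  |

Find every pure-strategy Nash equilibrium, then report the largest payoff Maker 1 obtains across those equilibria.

Both Type-B is a pure NE (Maker 1: 11 ≥ 8; Maker 2: 7 ≥ 3). Maker 1 gets 11.
Both Type-C is a pure NE (Maker 1: 15 ≥ 11; Maker 2: 15 ≥ 10). Maker 1 gets 15.
Every other cell has a profitable deviation for at least one player. Highest of {11, 15} is 15.

15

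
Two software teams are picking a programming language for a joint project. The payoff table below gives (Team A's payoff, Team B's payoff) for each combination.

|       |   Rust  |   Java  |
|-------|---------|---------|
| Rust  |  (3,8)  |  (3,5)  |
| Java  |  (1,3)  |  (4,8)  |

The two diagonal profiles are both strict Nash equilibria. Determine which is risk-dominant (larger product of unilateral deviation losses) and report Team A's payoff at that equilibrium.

3

At both Rust: Team A loses 3 − 1 = 2 by deviating; Team B loses 8 − 5 = 3. Product = 2·3 = 6.
At both Java: Team A loses 4 − 3 = 1 by deviating; Team B loses 8 − 3 = 5. Product = 1·5 = 5.
6 > 5, so both Rust is risk-dominant. Team A's payoff there is 3.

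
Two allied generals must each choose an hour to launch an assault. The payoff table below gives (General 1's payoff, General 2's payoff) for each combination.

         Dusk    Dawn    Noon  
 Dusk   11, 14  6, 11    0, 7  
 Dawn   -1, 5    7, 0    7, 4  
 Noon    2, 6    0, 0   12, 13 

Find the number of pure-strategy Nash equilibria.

2

Both Dusk: General 1 gets 11 (best alternative 2); General 2 gets 14 (best alternative 11). Neither deviates — NE.
Both Noon: General 1 gets 12 (best alternative 7); General 2 gets 13 (best alternative 6). Neither deviates — NE.
Both Dawn is not a NE: General 2 would switch to Dusk (5 > 0).
No other cell survives both best-response checks, so there are 2 pure NE.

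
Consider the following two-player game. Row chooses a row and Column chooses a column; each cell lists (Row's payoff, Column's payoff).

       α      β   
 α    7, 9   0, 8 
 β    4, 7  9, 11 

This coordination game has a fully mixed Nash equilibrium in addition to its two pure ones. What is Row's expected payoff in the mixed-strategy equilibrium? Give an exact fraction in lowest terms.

21/4

Column mixes with probability q on α, chosen so Row is indifferent: 7q + 0(1−q) = 4q + 9(1−q) gives q = 3/4.
Row's expected payoff (from either row, since indifferent) is 7·3/4 + 0·1/4 = 21/4.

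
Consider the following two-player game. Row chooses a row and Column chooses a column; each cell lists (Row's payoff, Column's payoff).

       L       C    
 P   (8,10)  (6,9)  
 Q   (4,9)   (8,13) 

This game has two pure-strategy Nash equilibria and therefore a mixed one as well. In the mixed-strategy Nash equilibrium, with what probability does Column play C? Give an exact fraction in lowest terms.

2/3

Column's mix q on L must make Row indifferent between P and Q.
Row's payoff from P: 8q + 6(1−q). From Q: 4q + 8(1−q).
Set equal: 4q = 2(1−q) → q = 2/6 = 1/3.
Probability on C is 1 − 1/3 = 2/3.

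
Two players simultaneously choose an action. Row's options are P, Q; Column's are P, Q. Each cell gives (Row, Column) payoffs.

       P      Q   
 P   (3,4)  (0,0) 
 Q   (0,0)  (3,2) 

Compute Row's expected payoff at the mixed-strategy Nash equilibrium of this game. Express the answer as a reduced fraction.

Column mixes with probability q on P, chosen so Row is indifferent: 3q + 0(1−q) = 0q + 3(1−q) gives q = 1/2.
Row's expected payoff (from either row, since indifferent) is 3·1/2 + 0·1/2 = 3/2.

3/2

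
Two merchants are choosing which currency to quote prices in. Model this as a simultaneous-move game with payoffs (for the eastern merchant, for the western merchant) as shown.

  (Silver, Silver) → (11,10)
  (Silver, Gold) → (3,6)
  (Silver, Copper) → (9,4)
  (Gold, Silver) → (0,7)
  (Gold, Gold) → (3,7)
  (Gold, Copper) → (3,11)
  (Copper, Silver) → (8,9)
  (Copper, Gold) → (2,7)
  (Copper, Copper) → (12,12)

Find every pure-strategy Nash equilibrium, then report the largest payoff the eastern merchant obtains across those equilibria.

Both Silver is a pure NE (the eastern merchant: 11 ≥ 8; the western merchant: 10 ≥ 6). The eastern merchant gets 11.
Both Copper is a pure NE (the eastern merchant: 12 ≥ 9; the western merchant: 12 ≥ 9). The eastern merchant gets 12.
Every other cell has a profitable deviation for at least one player. Highest of {11, 12} is 12.

12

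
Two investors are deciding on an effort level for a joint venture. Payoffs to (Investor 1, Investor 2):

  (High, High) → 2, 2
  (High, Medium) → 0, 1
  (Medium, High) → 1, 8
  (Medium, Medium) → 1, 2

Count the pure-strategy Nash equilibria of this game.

1

Both High: Investor 1 gets 2 (best alternative 1); Investor 2 gets 2 (best alternative 1). Neither deviates — NE.
Both Medium is not a NE: Investor 2 would switch to High (8 > 2).
No other cell survives both best-response checks, so there is 1 pure NE.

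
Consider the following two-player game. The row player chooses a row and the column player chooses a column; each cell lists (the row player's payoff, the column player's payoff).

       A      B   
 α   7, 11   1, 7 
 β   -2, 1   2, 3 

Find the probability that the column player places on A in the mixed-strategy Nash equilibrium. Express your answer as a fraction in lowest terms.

1/10

The column player's mix q on A must make the row player indifferent between α and β.
The row player's payoff from α: 7q + 1(1−q). From β: (-2)q + 2(1−q).
Set equal: 9q = 1(1−q) → q = 1/10.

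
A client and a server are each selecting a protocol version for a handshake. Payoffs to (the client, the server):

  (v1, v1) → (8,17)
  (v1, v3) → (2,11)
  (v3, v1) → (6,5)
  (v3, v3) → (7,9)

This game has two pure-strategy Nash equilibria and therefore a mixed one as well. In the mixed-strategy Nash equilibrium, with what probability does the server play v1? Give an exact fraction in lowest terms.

5/7

The server's mix q on v1 must make the client indifferent between v1 and v3.
The client's payoff from v1: 8q + 2(1−q). From v3: 6q + 7(1−q).
Set equal: 2q = 5(1−q) → q = 5/7.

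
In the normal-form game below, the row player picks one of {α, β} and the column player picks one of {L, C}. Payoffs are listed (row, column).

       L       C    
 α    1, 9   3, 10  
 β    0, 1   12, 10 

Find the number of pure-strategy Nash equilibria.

1

(β, C): the row player gets 12 (best alternative 3); the column player gets 10 (best alternative 1). Neither deviates — NE.
(α, L) is not a NE: the column player would switch to C (10 > 9).
No other cell survives both best-response checks, so there is 1 pure NE.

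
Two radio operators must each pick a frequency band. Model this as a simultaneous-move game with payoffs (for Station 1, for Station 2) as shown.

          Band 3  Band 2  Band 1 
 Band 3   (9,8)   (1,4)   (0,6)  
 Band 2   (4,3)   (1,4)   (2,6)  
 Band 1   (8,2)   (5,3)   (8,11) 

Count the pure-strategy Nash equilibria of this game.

Both Band 3: Station 1 gets 9 (best alternative 8); Station 2 gets 8 (best alternative 6). Neither deviates — NE.
Both Band 1: Station 1 gets 8 (best alternative 2); Station 2 gets 11 (best alternative 3). Neither deviates — NE.
Both Band 2 is not a NE: Station 1 would switch to Band 1 (5 > 1).
No other cell survives both best-response checks, so there are 2 pure NE.

2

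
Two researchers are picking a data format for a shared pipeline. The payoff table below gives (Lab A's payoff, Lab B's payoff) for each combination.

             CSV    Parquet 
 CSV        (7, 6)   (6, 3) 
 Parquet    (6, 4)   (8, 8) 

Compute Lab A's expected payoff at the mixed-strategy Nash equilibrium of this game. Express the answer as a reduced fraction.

20/3

Lab B mixes with probability q on CSV, chosen so Lab A is indifferent: 7q + 6(1−q) = 6q + 8(1−q) gives q = 2/3.
Lab A's expected payoff (from either row, since indifferent) is 7·2/3 + 6·1/3 = 20/3.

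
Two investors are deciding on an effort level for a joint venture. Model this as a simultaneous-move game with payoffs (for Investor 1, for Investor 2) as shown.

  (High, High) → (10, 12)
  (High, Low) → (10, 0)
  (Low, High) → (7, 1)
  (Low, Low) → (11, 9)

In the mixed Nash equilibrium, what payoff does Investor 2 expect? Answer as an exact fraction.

Investor 1 mixes with probability p on High, chosen so Investor 2 is indifferent: 12p + 1(1−p) = 0p + 9(1−p) gives p = 2/5.
Investor 2's expected payoff is 12·2/5 + 1·3/5 = 27/5.

27/5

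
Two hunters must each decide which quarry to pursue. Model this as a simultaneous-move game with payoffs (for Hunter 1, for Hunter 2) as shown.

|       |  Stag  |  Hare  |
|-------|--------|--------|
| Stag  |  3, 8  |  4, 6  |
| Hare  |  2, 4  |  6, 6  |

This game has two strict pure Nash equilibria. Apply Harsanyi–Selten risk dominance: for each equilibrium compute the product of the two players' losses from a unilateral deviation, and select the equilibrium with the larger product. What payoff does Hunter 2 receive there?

At both Stag: Hunter 1 loses 3 − 2 = 1 by deviating; Hunter 2 loses 8 − 6 = 2. Product = 1·2 = 2.
At both Hare: Hunter 1 loses 6 − 4 = 2 by deviating; Hunter 2 loses 6 − 4 = 2. Product = 2·2 = 4.
4 > 2, so both Hare is risk-dominant. Hunter 2's payoff there is 6.

6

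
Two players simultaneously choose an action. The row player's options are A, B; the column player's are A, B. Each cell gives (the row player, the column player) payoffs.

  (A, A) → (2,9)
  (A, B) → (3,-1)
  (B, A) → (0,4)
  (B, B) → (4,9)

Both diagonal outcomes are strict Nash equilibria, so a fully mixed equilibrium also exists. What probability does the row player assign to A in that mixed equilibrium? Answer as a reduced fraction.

The row player's mix p on A must make the column player indifferent between A and B.
The column player's payoff from A: 9p + 4(1−p). From B: (-1)p + 9(1−p).
Set equal: 10p = 5(1−p) → p = 5/15 = 1/3.

1/3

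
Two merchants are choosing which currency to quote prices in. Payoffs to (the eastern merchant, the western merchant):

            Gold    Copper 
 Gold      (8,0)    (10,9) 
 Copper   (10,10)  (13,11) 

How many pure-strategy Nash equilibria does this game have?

Both Copper: the eastern merchant gets 13 (best alternative 10); the western merchant gets 11 (best alternative 10). Neither deviates — NE.
Both Gold is not a NE: the eastern merchant would switch to Copper (10 > 8).
No other cell survives both best-response checks, so there is 1 pure NE.

1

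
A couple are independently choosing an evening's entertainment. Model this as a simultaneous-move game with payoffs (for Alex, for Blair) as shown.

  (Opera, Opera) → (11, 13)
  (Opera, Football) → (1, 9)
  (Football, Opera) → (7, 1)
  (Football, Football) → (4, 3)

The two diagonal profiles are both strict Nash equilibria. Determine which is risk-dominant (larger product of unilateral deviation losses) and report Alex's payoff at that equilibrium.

At both Opera: Alex loses 11 − 7 = 4 by deviating; Blair loses 13 − 9 = 4. Product = 4·4 = 16.
At both Football: Alex loses 4 − 1 = 3 by deviating; Blair loses 3 − 1 = 2. Product = 3·2 = 6.
16 > 6, so both Opera is risk-dominant. Alex's payoff there is 11.

11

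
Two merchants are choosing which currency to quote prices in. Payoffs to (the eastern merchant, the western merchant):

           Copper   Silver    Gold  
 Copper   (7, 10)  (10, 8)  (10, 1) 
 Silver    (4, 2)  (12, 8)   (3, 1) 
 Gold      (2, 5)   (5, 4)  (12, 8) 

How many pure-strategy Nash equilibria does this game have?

Both Copper: the eastern merchant gets 7 (best alternative 4); the western merchant gets 10 (best alternative 8). Neither deviates — NE.
Both Silver: the eastern merchant gets 12 (best alternative 10); the western merchant gets 8 (best alternative 2). Neither deviates — NE.
Both Gold: the eastern merchant gets 12 (best alternative 10); the western merchant gets 8 (best alternative 5). Neither deviates — NE.
(Copper, Silver) is not a NE: the eastern merchant would switch to Silver (12 > 10).
No other cell survives both best-response checks, so there are 3 pure NE.

3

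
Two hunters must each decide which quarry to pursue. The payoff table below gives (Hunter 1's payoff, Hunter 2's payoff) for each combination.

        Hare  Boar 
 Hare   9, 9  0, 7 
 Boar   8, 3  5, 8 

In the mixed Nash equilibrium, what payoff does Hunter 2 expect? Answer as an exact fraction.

51/7

Hunter 1 mixes with probability p on Hare, chosen so Hunter 2 is indifferent: 9p + 3(1−p) = 7p + 8(1−p) gives p = 5/7.
Hunter 2's expected payoff is 9·5/7 + 3·2/7 = 51/7.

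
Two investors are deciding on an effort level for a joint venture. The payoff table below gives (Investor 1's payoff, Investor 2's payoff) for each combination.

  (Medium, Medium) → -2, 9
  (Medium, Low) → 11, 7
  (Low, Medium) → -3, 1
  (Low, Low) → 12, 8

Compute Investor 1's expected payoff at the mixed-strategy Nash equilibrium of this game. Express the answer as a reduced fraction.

9/2

Investor 2 mixes with probability q on Medium, chosen so Investor 1 is indifferent: (-2)q + 11(1−q) = (-3)q + 12(1−q) gives q = 1/2.
Investor 1's expected payoff (from either row, since indifferent) is (-2)·1/2 + 11·1/2 = 9/2.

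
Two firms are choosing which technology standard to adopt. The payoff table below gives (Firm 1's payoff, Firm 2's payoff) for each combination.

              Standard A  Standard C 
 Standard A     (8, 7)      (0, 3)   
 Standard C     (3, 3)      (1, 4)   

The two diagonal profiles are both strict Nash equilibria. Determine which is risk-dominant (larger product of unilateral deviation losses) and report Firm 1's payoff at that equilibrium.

8

At both Standard A: Firm 1 loses 8 − 3 = 5 by deviating; Firm 2 loses 7 − 3 = 4. Product = 5·4 = 20.
At both Standard C: Firm 1 loses 1 − 0 = 1 by deviating; Firm 2 loses 4 − 3 = 1. Product = 1·1 = 1.
20 > 1, so both Standard A is risk-dominant. Firm 1's payoff there is 8.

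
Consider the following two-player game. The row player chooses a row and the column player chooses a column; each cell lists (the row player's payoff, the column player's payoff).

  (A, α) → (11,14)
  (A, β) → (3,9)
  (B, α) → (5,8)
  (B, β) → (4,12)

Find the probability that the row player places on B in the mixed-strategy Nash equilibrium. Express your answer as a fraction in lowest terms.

The row player's mix p on A must make the column player indifferent between α and β.
The column player's payoff from α: 14p + 8(1−p). From β: 9p + 12(1−p).
Set equal: 5p = 4(1−p) → p = 4/9.
Probability on B is 1 − 4/9 = 5/9.

5/9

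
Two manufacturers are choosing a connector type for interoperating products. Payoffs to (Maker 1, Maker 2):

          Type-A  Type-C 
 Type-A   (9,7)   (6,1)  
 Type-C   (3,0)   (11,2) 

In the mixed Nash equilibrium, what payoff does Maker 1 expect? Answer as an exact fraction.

81/11

Maker 2 mixes with probability q on Type-A, chosen so Maker 1 is indifferent: 9q + 6(1−q) = 3q + 11(1−q) gives q = 5/11.
Maker 1's expected payoff (from either row, since indifferent) is 9·5/11 + 6·6/11 = 81/11.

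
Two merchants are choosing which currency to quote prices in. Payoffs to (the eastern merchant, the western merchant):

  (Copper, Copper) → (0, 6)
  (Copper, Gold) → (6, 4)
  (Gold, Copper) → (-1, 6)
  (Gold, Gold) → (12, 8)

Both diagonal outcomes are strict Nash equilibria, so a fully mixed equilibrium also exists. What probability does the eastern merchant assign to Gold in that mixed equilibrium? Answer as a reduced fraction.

The eastern merchant's mix p on Copper must make the western merchant indifferent between Copper and Gold.
The western merchant's payoff from Copper: 6p + 6(1−p). From Gold: 4p + 8(1−p).
Set equal: 2p = 2(1−p) → p = 2/4 = 1/2.
Probability on Gold is 1 − 1/2 = 1/2.

1/2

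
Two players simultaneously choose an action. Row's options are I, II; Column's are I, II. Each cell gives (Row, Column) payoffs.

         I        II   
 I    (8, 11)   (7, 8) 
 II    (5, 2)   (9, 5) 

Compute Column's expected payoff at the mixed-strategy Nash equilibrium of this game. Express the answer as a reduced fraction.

Row mixes with probability p on I, chosen so Column is indifferent: 11p + 2(1−p) = 8p + 5(1−p) gives p = 1/2.
Column's expected payoff is 11·1/2 + 2·1/2 = 13/2.

13/2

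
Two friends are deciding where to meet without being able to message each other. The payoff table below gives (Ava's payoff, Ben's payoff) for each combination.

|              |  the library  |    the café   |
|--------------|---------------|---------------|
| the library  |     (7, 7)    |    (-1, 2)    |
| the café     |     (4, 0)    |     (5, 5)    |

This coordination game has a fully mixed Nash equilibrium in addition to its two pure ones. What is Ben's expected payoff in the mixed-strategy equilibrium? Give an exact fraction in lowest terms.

7/2

Ava mixes with probability p on the library, chosen so Ben is indifferent: 7p + 0(1−p) = 2p + 5(1−p) gives p = 1/2.
Ben's expected payoff is 7·1/2 + 0·1/2 = 7/2.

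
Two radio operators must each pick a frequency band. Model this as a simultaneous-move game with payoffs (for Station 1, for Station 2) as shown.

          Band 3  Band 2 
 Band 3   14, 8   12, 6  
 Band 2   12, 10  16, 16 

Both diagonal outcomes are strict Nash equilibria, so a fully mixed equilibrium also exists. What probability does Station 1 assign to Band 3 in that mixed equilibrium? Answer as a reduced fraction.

3/4

Station 1's mix p on Band 3 must make Station 2 indifferent between Band 3 and Band 2.
Station 2's payoff from Band 3: 8p + 10(1−p). From Band 2: 6p + 16(1−p).
Set equal: 2p = 6(1−p) → p = 6/8 = 3/4.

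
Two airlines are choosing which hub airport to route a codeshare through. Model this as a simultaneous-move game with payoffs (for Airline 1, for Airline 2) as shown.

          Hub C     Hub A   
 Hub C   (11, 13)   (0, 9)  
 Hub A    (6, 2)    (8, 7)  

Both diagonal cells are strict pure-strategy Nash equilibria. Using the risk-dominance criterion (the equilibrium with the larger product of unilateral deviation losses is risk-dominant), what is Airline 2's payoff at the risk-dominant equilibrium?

7

At both Hub C: Airline 1 loses 11 − 6 = 5 by deviating; Airline 2 loses 13 − 9 = 4. Product = 5·4 = 20.
At both Hub A: Airline 1 loses 8 − 0 = 8 by deviating; Airline 2 loses 7 − 2 = 5. Product = 8·5 = 40.
40 > 20, so both Hub A is risk-dominant. Airline 2's payoff there is 7.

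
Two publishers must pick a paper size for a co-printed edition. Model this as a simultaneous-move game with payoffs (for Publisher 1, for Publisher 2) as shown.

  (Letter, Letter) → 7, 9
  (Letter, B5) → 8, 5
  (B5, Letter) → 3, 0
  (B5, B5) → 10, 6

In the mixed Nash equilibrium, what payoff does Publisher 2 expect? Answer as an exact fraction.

27/5

Publisher 1 mixes with probability p on Letter, chosen so Publisher 2 is indifferent: 9p + 0(1−p) = 5p + 6(1−p) gives p = 3/5.
Publisher 2's expected payoff is 9·3/5 + 0·2/5 = 27/5.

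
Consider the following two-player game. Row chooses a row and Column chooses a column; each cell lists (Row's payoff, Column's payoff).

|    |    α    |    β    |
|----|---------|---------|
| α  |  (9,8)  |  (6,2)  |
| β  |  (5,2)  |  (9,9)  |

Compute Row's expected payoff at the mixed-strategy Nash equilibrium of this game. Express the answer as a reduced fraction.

51/7

Column mixes with probability q on α, chosen so Row is indifferent: 9q + 6(1−q) = 5q + 9(1−q) gives q = 3/7.
Row's expected payoff (from either row, since indifferent) is 9·3/7 + 6·4/7 = 51/7.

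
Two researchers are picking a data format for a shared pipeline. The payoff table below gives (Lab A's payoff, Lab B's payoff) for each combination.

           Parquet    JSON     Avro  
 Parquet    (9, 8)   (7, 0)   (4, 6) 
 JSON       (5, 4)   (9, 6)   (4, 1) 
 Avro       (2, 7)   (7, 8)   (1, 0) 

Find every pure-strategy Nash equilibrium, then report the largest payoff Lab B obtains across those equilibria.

Both Parquet is a pure NE (Lab A: 9 ≥ 5; Lab B: 8 ≥ 6). Lab B gets 8.
Both JSON is a pure NE (Lab A: 9 ≥ 7; Lab B: 6 ≥ 4). Lab B gets 6.
Every other cell has a profitable deviation for at least one player. Highest of {8, 6} is 8.

8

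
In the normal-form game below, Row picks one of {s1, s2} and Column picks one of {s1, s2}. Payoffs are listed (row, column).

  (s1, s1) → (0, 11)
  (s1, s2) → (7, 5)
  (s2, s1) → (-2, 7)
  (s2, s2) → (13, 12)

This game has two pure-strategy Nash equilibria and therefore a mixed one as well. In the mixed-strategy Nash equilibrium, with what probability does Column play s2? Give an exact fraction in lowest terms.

Column's mix q on s1 must make Row indifferent between s1 and s2.
Row's payoff from s1: 0q + 7(1−q). From s2: (-2)q + 13(1−q).
Set equal: 2q = 6(1−q) → q = 6/8 = 3/4.
Probability on s2 is 1 − 3/4 = 1/4.

1/4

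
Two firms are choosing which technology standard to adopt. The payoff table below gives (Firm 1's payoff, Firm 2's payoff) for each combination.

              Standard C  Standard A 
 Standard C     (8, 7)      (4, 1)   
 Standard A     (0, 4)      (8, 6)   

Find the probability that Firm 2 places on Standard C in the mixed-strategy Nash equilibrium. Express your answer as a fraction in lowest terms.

Firm 2's mix q on Standard C must make Firm 1 indifferent between Standard C and Standard A.
Firm 1's payoff from Standard C: 8q + 4(1−q). From Standard A: 0q + 8(1−q).
Set equal: 8q = 4(1−q) → q = 4/12 = 1/3.

1/3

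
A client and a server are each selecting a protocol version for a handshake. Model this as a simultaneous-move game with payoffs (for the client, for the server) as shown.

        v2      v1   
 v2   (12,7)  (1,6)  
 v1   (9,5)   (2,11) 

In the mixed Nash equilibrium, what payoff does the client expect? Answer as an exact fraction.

The server mixes with probability q on v2, chosen so the client is indifferent: 12q + 1(1−q) = 9q + 2(1−q) gives q = 1/4.
The client's expected payoff (from either row, since indifferent) is 12·1/4 + 1·3/4 = 15/4.

15/4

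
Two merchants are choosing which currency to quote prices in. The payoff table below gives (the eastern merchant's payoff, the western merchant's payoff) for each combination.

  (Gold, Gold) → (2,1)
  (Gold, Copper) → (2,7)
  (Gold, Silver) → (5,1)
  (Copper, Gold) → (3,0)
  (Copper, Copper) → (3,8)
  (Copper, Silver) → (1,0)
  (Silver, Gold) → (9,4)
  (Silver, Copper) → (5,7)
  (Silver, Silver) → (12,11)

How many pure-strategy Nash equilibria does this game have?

1

Both Silver: the eastern merchant gets 12 (best alternative 5); the western merchant gets 11 (best alternative 7). Neither deviates — NE.
Both Copper is not a NE: the eastern merchant would switch to Silver (5 > 3).
No other cell survives both best-response checks, so there is 1 pure NE.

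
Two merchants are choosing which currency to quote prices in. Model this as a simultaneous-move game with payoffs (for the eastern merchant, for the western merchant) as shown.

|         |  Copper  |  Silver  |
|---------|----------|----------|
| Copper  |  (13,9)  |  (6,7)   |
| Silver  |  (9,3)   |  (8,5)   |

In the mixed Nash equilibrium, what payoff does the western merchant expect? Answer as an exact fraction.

6

The eastern merchant mixes with probability p on Copper, chosen so the western merchant is indifferent: 9p + 3(1−p) = 7p + 5(1−p) gives p = 1/2.
The western merchant's expected payoff is 9·1/2 + 3·1/2 = 6.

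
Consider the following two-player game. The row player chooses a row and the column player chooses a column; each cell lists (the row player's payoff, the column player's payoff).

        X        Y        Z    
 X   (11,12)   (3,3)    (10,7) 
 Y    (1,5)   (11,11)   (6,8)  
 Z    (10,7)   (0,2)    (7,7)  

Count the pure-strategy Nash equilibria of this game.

Both X: the row player gets 11 (best alternative 10); the column player gets 12 (best alternative 7). Neither deviates — NE.
Both Y: the row player gets 11 (best alternative 3); the column player gets 11 (best alternative 8). Neither deviates — NE.
Both Z is not a NE: the row player would switch to X (10 > 7).
No other cell survives both best-response checks, so there are 2 pure NE.

2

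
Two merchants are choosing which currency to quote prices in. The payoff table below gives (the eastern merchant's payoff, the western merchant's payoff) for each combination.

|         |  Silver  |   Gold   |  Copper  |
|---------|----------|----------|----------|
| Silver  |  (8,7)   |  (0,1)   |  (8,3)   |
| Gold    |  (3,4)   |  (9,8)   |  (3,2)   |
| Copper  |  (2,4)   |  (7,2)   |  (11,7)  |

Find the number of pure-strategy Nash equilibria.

3

Both Silver: the eastern merchant gets 8 (best alternative 3); the western merchant gets 7 (best alternative 3). Neither deviates — NE.
Both Gold: the eastern merchant gets 9 (best alternative 7); the western merchant gets 8 (best alternative 4). Neither deviates — NE.
Both Copper: the eastern merchant gets 11 (best alternative 8); the western merchant gets 7 (best alternative 4). Neither deviates — NE.
(Silver, Gold) is not a NE: the eastern merchant would switch to Gold (9 > 0).
No other cell survives both best-response checks, so there are 3 pure NE.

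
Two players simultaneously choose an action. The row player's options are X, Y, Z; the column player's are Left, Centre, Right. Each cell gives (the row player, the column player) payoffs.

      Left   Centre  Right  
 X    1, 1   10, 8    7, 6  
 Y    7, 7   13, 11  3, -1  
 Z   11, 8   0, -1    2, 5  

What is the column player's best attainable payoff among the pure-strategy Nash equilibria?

11

(Y, Centre) is a pure NE (the row player: 13 ≥ 10; the column player: 11 ≥ 7). The column player gets 11.
(Z, Left) is a pure NE (the row player: 11 ≥ 7; the column player: 8 ≥ 5). The column player gets 8.
Every other cell has a profitable deviation for at least one player. Highest of {11, 8} is 11.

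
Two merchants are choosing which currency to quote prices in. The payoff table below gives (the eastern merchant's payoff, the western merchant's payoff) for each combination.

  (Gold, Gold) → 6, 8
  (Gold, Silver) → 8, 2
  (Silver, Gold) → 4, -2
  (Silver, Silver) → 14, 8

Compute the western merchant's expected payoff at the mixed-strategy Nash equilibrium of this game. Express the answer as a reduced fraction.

17/4

The eastern merchant mixes with probability p on Gold, chosen so the western merchant is indifferent: 8p + (-2)(1−p) = 2p + 8(1−p) gives p = 5/8.
The western merchant's expected payoff is 8·5/8 + (-2)·3/8 = 17/4.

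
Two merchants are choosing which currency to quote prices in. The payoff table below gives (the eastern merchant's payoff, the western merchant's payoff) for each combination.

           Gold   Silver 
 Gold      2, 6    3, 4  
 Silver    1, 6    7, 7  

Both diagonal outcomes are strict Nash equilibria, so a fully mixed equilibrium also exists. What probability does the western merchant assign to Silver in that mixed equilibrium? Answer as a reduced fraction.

The western merchant's mix q on Gold must make the eastern merchant indifferent between Gold and Silver.
The eastern merchant's payoff from Gold: 2q + 3(1−q). From Silver: 1q + 7(1−q).
Set equal: 1q = 4(1−q) → q = 4/5.
Probability on Silver is 1 − 4/5 = 1/5.

1/5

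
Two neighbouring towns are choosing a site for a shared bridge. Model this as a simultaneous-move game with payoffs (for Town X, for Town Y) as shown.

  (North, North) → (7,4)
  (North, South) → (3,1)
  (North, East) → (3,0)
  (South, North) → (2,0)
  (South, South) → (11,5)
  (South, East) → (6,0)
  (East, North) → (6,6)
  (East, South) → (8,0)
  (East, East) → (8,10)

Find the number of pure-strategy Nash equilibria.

Both North: Town X gets 7 (best alternative 6); Town Y gets 4 (best alternative 1). Neither deviates — NE.
Both South: Town X gets 11 (best alternative 8); Town Y gets 5 (best alternative 0). Neither deviates — NE.
Both East: Town X gets 8 (best alternative 6); Town Y gets 10 (best alternative 6). Neither deviates — NE.
(South, East) is not a NE: Town X would switch to East (8 > 6).
No other cell survives both best-response checks, so there are 3 pure NE.

3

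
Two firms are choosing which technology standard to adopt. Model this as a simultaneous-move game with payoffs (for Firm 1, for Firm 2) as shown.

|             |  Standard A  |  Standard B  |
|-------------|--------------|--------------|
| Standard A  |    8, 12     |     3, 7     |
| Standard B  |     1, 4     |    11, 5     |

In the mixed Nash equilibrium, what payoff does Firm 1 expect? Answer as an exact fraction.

17/3

Firm 2 mixes with probability q on Standard A, chosen so Firm 1 is indifferent: 8q + 3(1−q) = 1q + 11(1−q) gives q = 8/15.
Firm 1's expected payoff (from either row, since indifferent) is 8·8/15 + 3·7/15 = 17/3.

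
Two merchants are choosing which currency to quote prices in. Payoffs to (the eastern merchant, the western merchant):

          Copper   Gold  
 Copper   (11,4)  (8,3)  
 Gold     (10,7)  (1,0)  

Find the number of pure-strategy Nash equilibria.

1

Both Copper: the eastern merchant gets 11 (best alternative 10); the western merchant gets 4 (best alternative 3). Neither deviates — NE.
Both Gold is not a NE: the eastern merchant would switch to Copper (8 > 1).
No other cell survives both best-response checks, so there is 1 pure NE.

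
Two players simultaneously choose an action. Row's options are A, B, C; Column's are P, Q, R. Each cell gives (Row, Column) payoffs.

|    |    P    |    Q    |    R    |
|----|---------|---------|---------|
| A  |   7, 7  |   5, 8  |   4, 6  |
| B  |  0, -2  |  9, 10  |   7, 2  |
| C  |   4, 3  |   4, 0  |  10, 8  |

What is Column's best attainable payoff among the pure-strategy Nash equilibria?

(B, Q) is a pure NE (Row: 9 ≥ 5; Column: 10 ≥ 2). Column gets 10.
(C, R) is a pure NE (Row: 10 ≥ 7; Column: 8 ≥ 3). Column gets 8.
Every other cell has a profitable deviation for at least one player. Highest of {10, 8} is 10.

10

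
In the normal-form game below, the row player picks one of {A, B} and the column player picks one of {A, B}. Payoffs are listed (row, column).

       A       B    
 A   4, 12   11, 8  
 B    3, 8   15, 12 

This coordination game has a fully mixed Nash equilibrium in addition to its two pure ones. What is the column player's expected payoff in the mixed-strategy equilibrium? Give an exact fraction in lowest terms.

10

The row player mixes with probability p on A, chosen so the column player is indifferent: 12p + 8(1−p) = 8p + 12(1−p) gives p = 1/2.
The column player's expected payoff is 12·1/2 + 8·1/2 = 10.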